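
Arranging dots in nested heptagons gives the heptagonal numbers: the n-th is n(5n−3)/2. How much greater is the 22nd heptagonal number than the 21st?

Consecutive heptagonal numbers differ by 5n − 4: here 5·22 − 4 = 106.

106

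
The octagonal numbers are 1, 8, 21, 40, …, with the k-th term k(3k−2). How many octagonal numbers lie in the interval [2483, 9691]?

The n-th octagonal number is n(3n−2).
Smallest index with value ≥ 2483: n = 30 (giving 2640).
Largest index with value ≤ 9691: n = 57 (giving 9633).
Indices 30 through 57: 28 terms.

28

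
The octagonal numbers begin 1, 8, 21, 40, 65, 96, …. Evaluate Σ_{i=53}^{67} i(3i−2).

Σ i(3i−2) = 3Σi² − 2Σi over i = 53..67.
Σi = 2278 − 1378 = 900 and Σi² = 102510 − 48230 = 54280.
3·54280 − 2·900 = 161040.

161040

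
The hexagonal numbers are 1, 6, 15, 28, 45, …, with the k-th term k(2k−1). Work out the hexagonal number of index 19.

The 19th hexagonal number is n(2n−1) with n = 19.
19·(2·19 − 1) = 19·37 = 703.

703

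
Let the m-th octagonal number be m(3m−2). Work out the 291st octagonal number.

291·(3·291 − 2) = 291·871 = 253461.

253461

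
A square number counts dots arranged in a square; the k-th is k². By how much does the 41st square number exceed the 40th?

n² − (n−1)² = 2n − 1, so 41² − 40² = 2·41 − 1 = 81.

81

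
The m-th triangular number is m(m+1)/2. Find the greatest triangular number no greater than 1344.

Solve n(n+1)/2 ≤ 1344 for integer n.
n = 51 gives 1326 ≤ 1344, while n = 52 gives 1378 > 1344; so the answer is 1326.

1326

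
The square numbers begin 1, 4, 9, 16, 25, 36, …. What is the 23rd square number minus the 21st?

23² = 529 and 21² = 441.
Difference: 529 − 441 = 88.

88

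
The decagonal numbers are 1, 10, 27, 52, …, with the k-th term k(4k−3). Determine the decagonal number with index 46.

8326

The 46th decagonal number is n(4n−3) with n = 46.
46·(4·46 − 3) = 46·181 = 8326.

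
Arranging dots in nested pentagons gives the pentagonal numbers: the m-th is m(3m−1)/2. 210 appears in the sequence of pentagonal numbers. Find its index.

12

Set n(3n−1)/2 = 210, giving 3n² − n − 420 = 0.
So n = (1 + 71) / 6 = 72/6 = 12.
Check: 12·(3·12 − 1)/2 = 210. ✓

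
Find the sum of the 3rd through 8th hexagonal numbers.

Σ i(2i−1) = 2Σi² − Σi over i = 3..8.
Σi = 36 − 3 = 33 and Σi² = 204 − 5 = 199.
2·199 − 1·33 = 365.

365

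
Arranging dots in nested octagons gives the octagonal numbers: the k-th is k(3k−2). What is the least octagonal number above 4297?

4485

Solve n(3n−2) > 4297 for integer n.
The largest n with value ≤ 4297 is 38 (since 4256 ≤ 4297 < 4485), so the first above is n = 39, value 4485.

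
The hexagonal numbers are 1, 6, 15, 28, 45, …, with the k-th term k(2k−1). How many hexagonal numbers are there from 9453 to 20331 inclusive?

The n-th hexagonal number is n(2n−1).
Smallest index with value ≥ 9453: n = 69 (giving 9453).
Largest index with value ≤ 20331: n = 101 (giving 20301).
Indices 69 through 101: 33 terms.

33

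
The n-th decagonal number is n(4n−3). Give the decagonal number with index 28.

The 28th decagonal number is n(4n−3) with n = 28.
28·(4·28 − 3) = 28·109 = 3052.

3052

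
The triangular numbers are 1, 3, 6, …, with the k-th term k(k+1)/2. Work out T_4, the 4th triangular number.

10

The 4th triangular number is n(n+1)/2 with n = 4.
4·5/2 = 20/2 = 10.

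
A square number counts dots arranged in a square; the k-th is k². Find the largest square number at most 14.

Solve n² ≤ 14 for integer n.
n = 3 gives 9 ≤ 14, while n = 4 gives 16 > 14; so the answer is 9.

9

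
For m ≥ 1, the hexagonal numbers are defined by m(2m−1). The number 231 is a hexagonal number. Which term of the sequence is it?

11

Set n(2n−1) = 231, giving 2n² − n − 231 = 0.
The discriminant is 1 + 8·231 = 1849, and √1849 = 43.
So n = (1 + 43) / 4 = 44/4 = 11.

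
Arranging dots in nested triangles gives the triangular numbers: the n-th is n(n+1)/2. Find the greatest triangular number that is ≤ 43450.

43365

Solve n(n+1)/2 ≤ 43450 for integer n.
n = 294 gives 43365 ≤ 43450, while n = 295 gives 43660 > 43450; so the answer is 43365.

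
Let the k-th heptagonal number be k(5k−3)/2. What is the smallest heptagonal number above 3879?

Solve n(5n−3)/2 > 3879 for integer n.
The largest n with value ≤ 3879 is 39 (since 3744 ≤ 3879 < 3940), so the first above is n = 40, value 3940.

3940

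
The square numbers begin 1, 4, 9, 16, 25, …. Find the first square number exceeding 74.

81

Solve n² > 74 for integer n.
The largest n with value ≤ 74 is 8 (since 64 ≤ 74 < 81), so the first above is n = 9, value 81.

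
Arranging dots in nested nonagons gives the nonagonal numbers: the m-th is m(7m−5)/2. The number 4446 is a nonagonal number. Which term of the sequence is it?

Set n(7n−5)/2 = 4446, giving 7n² − 5n − 8892 = 0.
The discriminant is 25 + 56·4446 = 249001, and √249001 = 499.
So n = (5 + 499) / 14 = 504/14 = 36.

36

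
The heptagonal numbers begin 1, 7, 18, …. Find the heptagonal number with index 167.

69472

167·(5·167 − 3)/2 = 167·832/2 = 167·416 = 69472.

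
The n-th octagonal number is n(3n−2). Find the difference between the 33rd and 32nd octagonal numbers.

Consecutive octagonal numbers differ by 6n − 5: here 6·33 − 5 = 193.

193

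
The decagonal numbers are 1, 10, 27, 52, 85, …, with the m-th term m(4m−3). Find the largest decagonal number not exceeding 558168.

555397

Solve n(4n−3) ≤ 558168 for integer n.
n = 373 gives 555397 ≤ 558168, while n = 374 gives 558382 > 558168; so the answer is 555397.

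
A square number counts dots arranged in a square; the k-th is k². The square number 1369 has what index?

We need n² = 1369, so n = √1369 = 37.

37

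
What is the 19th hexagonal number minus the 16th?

207

19·(2·19 − 1) = 703 and 16·(2·16 − 1) = 496.
Difference: 703 − 496 = 207.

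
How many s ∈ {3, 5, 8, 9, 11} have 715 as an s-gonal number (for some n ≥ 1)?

2

s = 3: P(3, 37) = 703 and P(3, 38) = 741; 715 is not s-gonal.
s = 5: P(5, 22) = 715. ✓
s = 8: P(8, 15) = 645 and P(8, 16) = 736; 715 is not s-gonal.
s = 9: P(9, 14) = 651 and P(9, 15) = 750; 715 is not s-gonal.
s = 11: P(11, 13) = 715. ✓
Hits: s ∈ {5, 11} → 2.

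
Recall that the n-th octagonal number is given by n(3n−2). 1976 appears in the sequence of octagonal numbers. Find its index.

26

Set n(3n−2) = 1976, giving 3n² − 2n − 1976 = 0.
So n = (2 + 154) / 6 = 156/6 = 26.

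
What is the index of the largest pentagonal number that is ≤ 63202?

Solve n(3n−1)/2 ≤ 63202 for integer n.
n = 205 gives 62935 ≤ 63202, while n = 206 gives 63551 > 63202; so the answer is index 205.

205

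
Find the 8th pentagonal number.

The 8th pentagonal number is n(3n−1)/2 with n = 8.
8·(3·8 − 1)/2 = 8·23/2 = 92.

92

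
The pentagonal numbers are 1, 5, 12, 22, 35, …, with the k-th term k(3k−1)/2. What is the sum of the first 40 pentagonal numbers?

32800

Σ i(3i−1)/2 = (3Σi² − Σi) / 2 over i = 1..40.
Σi = 820 and Σi² = 22140.
(3·22140 − 1·820) / 2 = 65600/2 = 32800.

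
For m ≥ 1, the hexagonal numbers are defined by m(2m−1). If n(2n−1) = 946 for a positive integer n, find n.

Set n(2n−1) = 946, giving 2n² − n − 946 = 0.
The discriminant is 1 + 8·946 = 7569, and √7569 = 87.
So n = (1 + 87) / 4 = 88/4 = 22.

22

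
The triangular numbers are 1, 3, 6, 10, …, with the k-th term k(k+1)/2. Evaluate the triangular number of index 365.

66795

The 365th triangular number is n(n+1)/2 with n = 365.
365·366/2 = 133590/2 = 66795.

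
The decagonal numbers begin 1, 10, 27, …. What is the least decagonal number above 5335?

5365

Solve n(4n−3) > 5335 for integer n.
The largest n with value ≤ 5335 is 36 (since 5076 ≤ 5335 < 5365), so the first above is n = 37, value 5365.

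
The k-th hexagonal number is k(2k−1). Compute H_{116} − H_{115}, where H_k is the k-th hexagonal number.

461

Consecutive hexagonal numbers differ by 4n − 3: here 4·116 − 3 = 461.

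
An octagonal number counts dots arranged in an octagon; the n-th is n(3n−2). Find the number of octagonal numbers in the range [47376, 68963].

26

The n-th octagonal number is n(3n−2).
Smallest index with value ≥ 47376: n = 126 (giving 47376).
Largest index with value ≤ 68963: n = 151 (giving 68101).
Indices 126 through 151: 26 terms.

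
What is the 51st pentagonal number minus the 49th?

51·(3·51 − 1)/2 = 3876 and 49·(3·49 − 1)/2 = 3577.
Difference: 3876 − 3577 = 299.

299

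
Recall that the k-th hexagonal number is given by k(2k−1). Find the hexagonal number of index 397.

The 397th hexagonal number is n(2n−1) with n = 397.
397·(2·397 − 1) = 397·793 = 314821.

314821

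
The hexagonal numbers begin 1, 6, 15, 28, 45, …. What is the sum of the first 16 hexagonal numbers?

2856

Σ i(2i−1) = 2Σi² − Σi over i = 1..16.
Σi = 136 and Σi² = 1496.
2·1496 − 1·136 = 2856.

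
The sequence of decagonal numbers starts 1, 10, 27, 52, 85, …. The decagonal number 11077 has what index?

Set n(4n−3) = 11077, giving 4n² − 3n − 11077 = 0.
The discriminant is 9 + 16·11077 = 177241, and √177241 = 421.
So n = (3 + 421) / 8 = 424/8 = 53.
Check: 53·(4·53 − 3) = 11077. ✓

53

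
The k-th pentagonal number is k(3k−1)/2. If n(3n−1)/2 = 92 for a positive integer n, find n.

8

Set n(3n−1)/2 = 92, giving 3n² − n − 184 = 0.
The discriminant is 1 + 24·92 = 2209, and √2209 = 47.
So n = (1 + 47) / 6 = 48/6 = 8.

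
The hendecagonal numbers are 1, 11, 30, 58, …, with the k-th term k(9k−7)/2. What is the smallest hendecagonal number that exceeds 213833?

215058

Solve n(9n−7)/2 > 213833 for integer n.
The largest n with value ≤ 213833 is 218 (since 213095 ≤ 213833 < 215058), so the first above is n = 219, value 215058.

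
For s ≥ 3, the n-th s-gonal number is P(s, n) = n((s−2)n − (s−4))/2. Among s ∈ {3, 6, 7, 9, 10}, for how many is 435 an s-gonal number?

2

s = 3: P(3, 29) = 435. ✓
s = 6: P(6, 15) = 435. ✓
s = 7: P(7, 13) = 403 and P(7, 14) = 469; 435 is not s-gonal.
s = 9: P(9, 11) = 396 and P(9, 12) = 474; 435 is not s-gonal.
s = 10: P(10, 10) = 370 and P(10, 11) = 451; 435 is not s-gonal.
Hits: s ∈ {3, 6} → 2.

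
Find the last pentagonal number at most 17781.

Solve n(3n−1)/2 ≤ 17781 for integer n.
n = 109 gives 17767 ≤ 17781, while n = 110 gives 18095 > 17781; so the answer is 17767.

17767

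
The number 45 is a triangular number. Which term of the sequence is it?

Set n(n+1)/2 = 45, giving n² + n − 90 = 0.
The discriminant is 1 + 8·45 = 361, and √361 = 19.
So n = (-1 + 19) / 2 = 18/2 = 9.

9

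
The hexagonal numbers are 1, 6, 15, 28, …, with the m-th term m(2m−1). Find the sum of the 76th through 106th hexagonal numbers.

Σ i(2i−1) = 2Σi² − Σi over i = 76..106.
Σi = 5671 − 2850 = 2821 and Σi² = 402641 − 143450 = 259191.
2·259191 − 1·2821 = 515561.

515561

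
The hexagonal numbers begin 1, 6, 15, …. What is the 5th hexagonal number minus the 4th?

17

Consecutive hexagonal numbers differ by 4n − 3: here 4·5 − 3 = 17.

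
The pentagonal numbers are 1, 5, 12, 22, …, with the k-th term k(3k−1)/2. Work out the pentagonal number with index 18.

477

The 18th pentagonal number is n(3n−1)/2 with n = 18.
18·(3·18 − 1)/2 = 18·53/2 = 477.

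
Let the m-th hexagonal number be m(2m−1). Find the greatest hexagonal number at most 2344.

2278

Solve n(2n−1) ≤ 2344 for integer n.
n = 34 gives 2278 ≤ 2344, while n = 35 gives 2415 > 2344; so the answer is 2278.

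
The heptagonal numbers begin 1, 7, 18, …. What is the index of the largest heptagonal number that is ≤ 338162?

Solve n(5n−3)/2 ≤ 338162 for integer n.
n = 368 gives 338008 ≤ 338162, while n = 369 gives 339849 > 338162; so the answer is index 368.

368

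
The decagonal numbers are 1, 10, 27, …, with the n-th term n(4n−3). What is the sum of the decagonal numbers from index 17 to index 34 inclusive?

Σ i(4i−3) = 4Σi² − 3Σi over i = 17..34.
Σi = 595 − 136 = 459 and Σi² = 13685 − 1496 = 12189.
4·12189 − 3·459 = 47379.

47379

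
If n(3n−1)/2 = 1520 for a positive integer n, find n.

32

Set n(3n−1)/2 = 1520, giving 3n² − n − 3040 = 0.
So n = (1 + 191) / 6 = 192/6 = 32.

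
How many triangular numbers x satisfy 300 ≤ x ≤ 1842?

The n-th triangular number is n(n+1)/2.
Smallest index with value ≥ 300: n = 24 (giving 300).
Largest index with value ≤ 1842: n = 60 (giving 1830).
Indices 24 through 60: 37 terms.

37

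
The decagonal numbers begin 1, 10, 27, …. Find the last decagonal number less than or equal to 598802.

597915

Solve n(4n−3) ≤ 598802 for integer n.
n = 387 gives 597915 ≤ 598802, while n = 388 gives 601012 > 598802; so the answer is 597915.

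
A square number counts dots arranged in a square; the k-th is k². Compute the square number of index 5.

The 5th square number is n² with n = 5.
5² = 25.

25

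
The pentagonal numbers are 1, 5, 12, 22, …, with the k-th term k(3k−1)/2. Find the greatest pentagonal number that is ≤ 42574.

Solve n(3n−1)/2 ≤ 42574 for integer n.
n = 168 gives 42252 ≤ 42574, while n = 169 gives 42757 > 42574; so the answer is 42252.

42252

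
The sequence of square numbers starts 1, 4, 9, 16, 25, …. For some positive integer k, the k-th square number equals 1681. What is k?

We need n² = 1681, so n = √1681 = 41.

41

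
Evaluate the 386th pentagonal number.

The 386th pentagonal number is n(3n−1)/2 with n = 386.
386·(3·386 − 1)/2 = 386·1157/2 = 223301.

223301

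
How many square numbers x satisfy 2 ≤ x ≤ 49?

6

The n-th square number is n².
Smallest index with value ≥ 2: n = 2 (giving 4).
Largest index with value ≤ 49: n = 7 (giving 49).
Indices 2 through 7: 6 terms.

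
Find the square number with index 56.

3136

The 56th square number is n² with n = 56.
56² = 3136.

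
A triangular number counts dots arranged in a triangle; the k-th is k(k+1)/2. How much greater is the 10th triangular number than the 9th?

10

Consecutive triangular numbers differ by n: T_{10} − T_{9} = 10.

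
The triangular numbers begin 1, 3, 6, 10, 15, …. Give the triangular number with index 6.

The 6th triangular number is n(n+1)/2 with n = 6.
6·7/2 = 42/2 = 21.

21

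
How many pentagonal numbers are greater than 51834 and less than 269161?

The n-th pentagonal number is n(3n−1)/2.
Smallest index with value > 51834: n = 187 (giving 52360).
Largest index with value < 269161: n = 423 (giving 268182).
Indices 187 through 423: 237 terms.

237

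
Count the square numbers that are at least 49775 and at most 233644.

The n-th square number is n².
Smallest index with value ≥ 49775: n = 224 (giving 50176).
Largest index with value ≤ 233644: n = 483 (giving 233289).
Indices 224 through 483: 260 terms.

260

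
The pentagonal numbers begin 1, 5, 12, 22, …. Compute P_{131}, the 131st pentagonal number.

25676

The 131st pentagonal number is n(3n−1)/2 with n = 131.
131·(3·131 − 1)/2 = 131·392/2 = 131·196 = 25676.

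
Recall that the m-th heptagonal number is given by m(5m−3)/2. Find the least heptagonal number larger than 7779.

8037

Solve n(5n−3)/2 > 7779 for integer n.
The largest n with value ≤ 7779 is 56 (since 7756 ≤ 7779 < 8037), so the first above is n = 57, value 8037.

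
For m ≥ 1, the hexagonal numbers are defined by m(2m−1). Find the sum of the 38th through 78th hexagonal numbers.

Σ i(2i−1) = 2Σi² − Σi over i = 38..78.
Σi = 3081 − 703 = 2378 and Σi² = 161239 − 17575 = 143664.
2·143664 − 1·2378 = 284950.

284950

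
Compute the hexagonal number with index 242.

116886

The 242nd hexagonal number is n(2n−1) with n = 242.
242·(2·242 − 1) = 242·483 = 116886.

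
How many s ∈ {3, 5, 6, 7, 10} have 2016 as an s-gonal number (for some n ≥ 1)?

s = 3: P(3, 63) = 2016. ✓
s = 5: P(5, 36) = 1926 and P(5, 37) = 2035; 2016 is not s-gonal.
s = 6: P(6, 32) = 2016. ✓
s = 7: P(7, 28) = 1918 and P(7, 29) = 2059; 2016 is not s-gonal.
s = 10: P(10, 22) = 1870 and P(10, 23) = 2047; 2016 is not s-gonal.
Hits: s ∈ {3, 6} → 2.

2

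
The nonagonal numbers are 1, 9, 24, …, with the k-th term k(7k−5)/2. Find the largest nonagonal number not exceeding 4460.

Solve n(7n−5)/2 ≤ 4460 for integer n.
n = 36 gives 4446 ≤ 4460, while n = 37 gives 4699 > 4460; so the answer is 4446.

4446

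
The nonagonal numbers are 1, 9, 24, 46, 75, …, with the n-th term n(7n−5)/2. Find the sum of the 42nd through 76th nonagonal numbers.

433755

Σ i(7i−5)/2 = (7Σi² − 5Σi) / 2 over i = 42..76.
Σi = 2926 − 861 = 2065 and Σi² = 149226 − 23821 = 125405.
(7·125405 − 5·2065) / 2 = 867510/2 = 433755.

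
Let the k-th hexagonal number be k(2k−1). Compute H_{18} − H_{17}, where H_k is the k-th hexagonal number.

69

Consecutive hexagonal numbers differ by 4n − 3: here 4·18 − 3 = 69.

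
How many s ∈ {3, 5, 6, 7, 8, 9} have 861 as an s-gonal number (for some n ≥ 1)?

2

s = 3: P(3, 41) = 861. ✓
s = 5: P(5, 24) = 852 and P(5, 25) = 925; 861 is not s-gonal.
s = 6: P(6, 21) = 861. ✓
s = 7: P(7, 18) = 783 and P(7, 19) = 874; 861 is not s-gonal.
s = 8: P(8, 17) = 833 and P(8, 18) = 936; 861 is not s-gonal.
s = 9: P(9, 16) = 856 and P(9, 17) = 969; 861 is not s-gonal.
Hits: s ∈ {3, 6} → 2.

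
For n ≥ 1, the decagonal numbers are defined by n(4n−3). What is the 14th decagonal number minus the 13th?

Consecutive decagonal numbers differ by 8n − 7: here 8·14 − 7 = 105.

105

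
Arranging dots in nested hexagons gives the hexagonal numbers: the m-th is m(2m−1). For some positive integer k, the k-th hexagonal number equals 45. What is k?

Set n(2n−1) = 45, giving 2n² − n − 45 = 0.
The discriminant is 1 + 8·45 = 361, and √361 = 19.
So n = (1 + 19) / 4 = 20/4 = 5.
Check: 5·(2·5 − 1) = 45. ✓

5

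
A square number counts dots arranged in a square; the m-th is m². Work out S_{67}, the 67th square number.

The 67th square number is n² with n = 67.
67² = 4489.

4489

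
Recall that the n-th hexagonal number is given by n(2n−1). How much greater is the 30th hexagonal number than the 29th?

Consecutive hexagonal numbers differ by 4n − 3: here 4·30 − 3 = 117.

117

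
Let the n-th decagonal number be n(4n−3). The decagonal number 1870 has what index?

22

Set n(4n−3) = 1870, giving 4n² − 3n − 1870 = 0.
So n = (3 + 173) / 8 = 176/8 = 22.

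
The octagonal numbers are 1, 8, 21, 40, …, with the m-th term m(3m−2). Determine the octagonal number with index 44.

5720

The 44th octagonal number is n(3n−2) with n = 44.
44·(3·44 − 2) = 44·130 = 5720.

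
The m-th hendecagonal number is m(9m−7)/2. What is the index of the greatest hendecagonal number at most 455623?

318

Solve n(9n−7)/2 ≤ 455623 for integer n.
n = 318 gives 453945 ≤ 455623, while n = 319 gives 456808 > 455623; so the answer is index 318.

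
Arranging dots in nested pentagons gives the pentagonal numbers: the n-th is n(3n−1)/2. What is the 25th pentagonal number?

The 25th pentagonal number is n(3n−1)/2 with n = 25.
25·(3·25 − 1)/2 = 25·74/2 = 25·37 = 925.

925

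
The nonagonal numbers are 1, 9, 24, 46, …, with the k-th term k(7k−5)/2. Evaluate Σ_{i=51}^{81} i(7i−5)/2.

Σ i(7i−5)/2 = (7Σi² − 5Σi) / 2 over i = 51..81.
Σi = 3321 − 1275 = 2046 and Σi² = 180441 − 42925 = 137516.
(7·137516 − 5·2046) / 2 = 952382/2 = 476191.

476191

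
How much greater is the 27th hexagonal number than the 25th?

27·(2·27 − 1) = 1431 and 25·(2·25 − 1) = 1225.
Difference: 1431 − 1225 = 206.

206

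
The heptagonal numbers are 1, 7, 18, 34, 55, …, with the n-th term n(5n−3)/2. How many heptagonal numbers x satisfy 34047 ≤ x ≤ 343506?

254

The n-th heptagonal number is n(5n−3)/2.
Smallest index with value ≥ 34047: n = 117 (giving 34047).
Largest index with value ≤ 343506: n = 370 (giving 341695).
Indices 117 through 370: 254 terms.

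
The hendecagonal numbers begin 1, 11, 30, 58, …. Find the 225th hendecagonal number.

227025

225·(9·225 − 7)/2 = 225·2018/2 = 225·1009 = 227025.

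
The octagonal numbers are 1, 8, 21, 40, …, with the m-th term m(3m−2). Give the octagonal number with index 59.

The 59th octagonal number is n(3n−2) with n = 59.
59·(3·59 − 2) = 59·175 = 10325.

10325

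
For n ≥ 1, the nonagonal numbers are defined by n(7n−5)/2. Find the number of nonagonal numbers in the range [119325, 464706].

180

The n-th nonagonal number is n(7n−5)/2.
Smallest index with value ≥ 119325: n = 185 (giving 119325).
Largest index with value ≤ 464706: n = 364 (giving 462826).
Indices 185 through 364: 180 terms.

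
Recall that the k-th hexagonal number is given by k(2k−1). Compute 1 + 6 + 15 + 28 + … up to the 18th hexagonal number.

4047

Σ i(2i−1) = 2Σi² − Σi over i = 1..18.
Σi = 171 and Σi² = 2109.
2·2109 − 1·171 = 4047.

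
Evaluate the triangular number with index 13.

The 13th triangular number is n(n+1)/2 with n = 13.
13·14/2 = 182/2 = 91.

91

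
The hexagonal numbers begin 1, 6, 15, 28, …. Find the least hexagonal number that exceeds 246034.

246051

Solve n(2n−1) > 246034 for integer n.
The largest n with value ≤ 246034 is 350 (since 244650 ≤ 246034 < 246051), so the first above is n = 351, value 246051.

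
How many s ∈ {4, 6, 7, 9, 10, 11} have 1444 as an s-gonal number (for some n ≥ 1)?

s = 4: P(4, 38) = 1444. ✓
s = 6: P(6, 27) = 1431 and P(6, 28) = 1540; 1444 is not s-gonal.
s = 7: P(7, 24) = 1404 and P(7, 25) = 1525; 1444 is not s-gonal.
s = 9: P(9, 20) = 1350 and P(9, 21) = 1491; 1444 is not s-gonal.
s = 10: P(10, 19) = 1387 and P(10, 20) = 1540; 1444 is not s-gonal.
s = 11: P(11, 18) = 1395 and P(11, 19) = 1558; 1444 is not s-gonal.
Hits: s ∈ {4} → 1.

1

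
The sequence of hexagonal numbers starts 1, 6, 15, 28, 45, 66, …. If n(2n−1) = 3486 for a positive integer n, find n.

42

Set n(2n−1) = 3486, giving 2n² − n − 3486 = 0.
So n = (1 + 167) / 4 = 168/4 = 42.
Check: 42·(2·42 − 1) = 3486. ✓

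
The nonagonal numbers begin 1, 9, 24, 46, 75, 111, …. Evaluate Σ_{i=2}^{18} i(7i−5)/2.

Σ i(7i−5)/2 = (7Σi² − 5Σi) / 2 over i = 2..18.
Σi = 171 − 1 = 170 and Σi² = 2109 − 1 = 2108.
(7·2108 − 5·170) / 2 = 13906/2 = 6953.

6953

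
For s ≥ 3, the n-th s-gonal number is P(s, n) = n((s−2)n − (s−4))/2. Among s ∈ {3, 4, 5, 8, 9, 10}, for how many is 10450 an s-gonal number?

s = 3: P(3, 144) = 10440 and P(3, 145) = 10585; 10450 is not s-gonal.
s = 4: P(4, 102) = 10404 and P(4, 103) = 10609; 10450 is not s-gonal.
s = 5: P(5, 83) = 10292 and P(5, 84) = 10542; 10450 is not s-gonal.
s = 8: P(8, 59) = 10325 and P(8, 60) = 10680; 10450 is not s-gonal.
s = 9: P(9, 55) = 10450. ✓
s = 10: P(10, 51) = 10251 and P(10, 52) = 10660; 10450 is not s-gonal.
Hits: s ∈ {9} → 1.

1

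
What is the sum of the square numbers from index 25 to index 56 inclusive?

55216

Σ_{i=25}^{56} i² = 60116 − 4900 = 55216.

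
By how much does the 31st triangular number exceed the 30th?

31

Consecutive triangular numbers differ by n: T_{31} − T_{30} = 31.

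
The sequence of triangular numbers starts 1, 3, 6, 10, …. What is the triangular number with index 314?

49455

314·315/2 = 98910/2 = 49455.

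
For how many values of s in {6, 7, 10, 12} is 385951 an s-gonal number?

s = 6: P(6, 439) = 385003 and P(6, 440) = 386760; 385951 is not s-gonal.
s = 7: P(7, 393) = 385533 and P(7, 394) = 387499; 385951 is not s-gonal.
s = 10: P(10, 311) = 385951. ✓
s = 12: P(12, 278) = 385308 and P(12, 279) = 388089; 385951 is not s-gonal.
Hits: s ∈ {10} → 1.

1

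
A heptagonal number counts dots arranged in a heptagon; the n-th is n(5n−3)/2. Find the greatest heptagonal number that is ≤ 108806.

Solve n(5n−3)/2 ≤ 108806 for integer n.
n = 208 gives 107848 ≤ 108806, while n = 209 gives 108889 > 108806; so the answer is 107848.

107848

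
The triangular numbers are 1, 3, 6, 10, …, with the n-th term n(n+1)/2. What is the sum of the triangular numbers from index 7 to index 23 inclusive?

2244

Σ i(i+1)/2 = (Σi² + Σi) / 2 over i = 7..23.
Σi = 276 − 21 = 255 and Σi² = 4324 − 91 = 4233.
(1·4233 + 1·255) / 2 = 4488/2 = 2244.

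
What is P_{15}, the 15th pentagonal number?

330

The 15th pentagonal number is n(3n−1)/2 with n = 15.
15·(3·15 − 1)/2 = 15·44/2 = 15·22 = 330.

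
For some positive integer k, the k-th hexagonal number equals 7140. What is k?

60

Set n(2n−1) = 7140, giving 2n² − n − 7140 = 0.
The discriminant is 1 + 8·7140 = 57121, and √57121 = 239.
So n = (1 + 239) / 4 = 240/4 = 60.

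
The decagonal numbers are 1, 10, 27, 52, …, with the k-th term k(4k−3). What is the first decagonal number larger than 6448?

Solve n(4n−3) > 6448 for integer n.
The largest n with value ≤ 6448 is 40 (since 6280 ≤ 6448 < 6601), so the first above is n = 41, value 6601.

6601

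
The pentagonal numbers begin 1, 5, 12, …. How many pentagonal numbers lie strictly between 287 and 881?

10

The n-th pentagonal number is n(3n−1)/2.
Smallest index with value > 287: n = 15 (giving 330).
Largest index with value < 881: n = 24 (giving 852).
Indices 15 through 24: 10 terms.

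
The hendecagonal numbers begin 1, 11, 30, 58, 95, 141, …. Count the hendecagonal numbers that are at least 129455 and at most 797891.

The n-th hendecagonal number is n(9n−7)/2.
Smallest index with value ≥ 129455: n = 170 (giving 129455).
Largest index with value ≤ 797891: n = 421 (giving 796111).
Indices 170 through 421: 252 terms.

252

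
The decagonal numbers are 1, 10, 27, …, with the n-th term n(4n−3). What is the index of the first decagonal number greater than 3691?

Solve n(4n−3) > 3691 for integer n.
The largest n with value ≤ 3691 is 30 (since 3510 ≤ 3691 < 3751), so the first above is n = 31, value 3751.

31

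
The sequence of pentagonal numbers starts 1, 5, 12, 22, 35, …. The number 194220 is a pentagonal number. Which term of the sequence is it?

360

Set n(3n−1)/2 = 194220, giving 3n² − n − 388440 = 0.
The discriminant is 1 + 24·194220 = 4661281, and √4661281 = 2159.
So n = (1 + 2159) / 6 = 2160/6 = 360.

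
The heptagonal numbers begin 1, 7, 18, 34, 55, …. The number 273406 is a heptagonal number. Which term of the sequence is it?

331

Set n(5n−3)/2 = 273406, giving 5n² − 3n − 546812 = 0.
The discriminant is 9 + 40·273406 = 10936249, and √10936249 = 3307.
So n = (3 + 3307) / 10 = 3310/10 = 331.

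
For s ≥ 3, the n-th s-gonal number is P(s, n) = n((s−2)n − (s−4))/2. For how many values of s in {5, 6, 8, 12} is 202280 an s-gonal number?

1

s = 5: P(5, 367) = 201850 and P(5, 368) = 202952; 202280 is not s-gonal.
s = 6: P(6, 318) = 201930 and P(6, 319) = 203203; 202280 is not s-gonal.
s = 8: P(8, 260) = 202280. ✓
s = 12: P(12, 201) = 201201 and P(12, 202) = 203212; 202280 is not s-gonal.
Hits: s ∈ {8} → 1.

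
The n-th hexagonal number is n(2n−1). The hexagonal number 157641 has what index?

Set n(2n−1) = 157641, giving 2n² − n − 157641 = 0.
So n = (1 + 1123) / 4 = 1124/4 = 281.
Check: 281·(2·281 − 1) = 157641. ✓

281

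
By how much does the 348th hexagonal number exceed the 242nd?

348·(2·348 − 1) = 241860 and 242·(2·242 − 1) = 116886.
Difference: 241860 − 116886 = 124974.

124974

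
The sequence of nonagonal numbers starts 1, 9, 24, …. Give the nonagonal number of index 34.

The 34th nonagonal number is n(7n−5)/2 with n = 34.
34·(7·34 − 5)/2 = 34·233/2 = 3961.

3961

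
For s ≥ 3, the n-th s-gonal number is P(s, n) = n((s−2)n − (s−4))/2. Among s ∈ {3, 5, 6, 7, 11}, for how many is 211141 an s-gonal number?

s = 3: P(3, 649) = 210925 and P(3, 650) = 211575; 211141 is not s-gonal.
s = 5: P(5, 375) = 210750 and P(5, 376) = 211876; 211141 is not s-gonal.
s = 6: P(6, 325) = 210925 and P(6, 326) = 212226; 211141 is not s-gonal.
s = 7: P(7, 290) = 209815 and P(7, 291) = 211266; 211141 is not s-gonal.
s = 11: P(11, 217) = 211141. ✓
Hits: s ∈ {11} → 1.

1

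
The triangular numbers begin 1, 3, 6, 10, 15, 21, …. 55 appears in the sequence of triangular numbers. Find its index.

Set n(n+1)/2 = 55, giving n² + n − 110 = 0.
So n = (-1 + 21) / 2 = 20/2 = 10.

10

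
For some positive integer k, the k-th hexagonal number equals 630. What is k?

18

Set n(2n−1) = 630, giving 2n² − n − 630 = 0.
The discriminant is 1 + 8·630 = 5041, and √5041 = 71.
So n = (1 + 71) / 4 = 72/4 = 18.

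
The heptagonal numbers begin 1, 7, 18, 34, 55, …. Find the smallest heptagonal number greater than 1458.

1525

Solve n(5n−3)/2 > 1458 for integer n.
The largest n with value ≤ 1458 is 24 (since 1404 ≤ 1458 < 1525), so the first above is n = 25, value 1525.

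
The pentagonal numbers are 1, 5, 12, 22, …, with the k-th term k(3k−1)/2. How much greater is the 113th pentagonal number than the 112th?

Consecutive pentagonal numbers differ by 3n − 2: here 3·113 − 2 = 337.

337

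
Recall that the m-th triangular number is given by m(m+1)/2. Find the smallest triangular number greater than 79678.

Solve n(n+1)/2 > 79678 for integer n.
The largest n with value ≤ 79678 is 398 (since 79401 ≤ 79678 < 79800), so the first above is n = 399, value 79800.

79800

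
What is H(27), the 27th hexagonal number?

The 27th hexagonal number is n(2n−1) with n = 27.
27·(2·27 − 1) = 27·53 = 1431.

1431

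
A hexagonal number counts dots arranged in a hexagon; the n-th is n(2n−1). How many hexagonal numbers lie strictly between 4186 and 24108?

The n-th hexagonal number is n(2n−1).
Smallest index with value > 4186: n = 47 (giving 4371).
Largest index with value < 24108: n = 110 (giving 24090).
Indices 47 through 110: 64 terms.

64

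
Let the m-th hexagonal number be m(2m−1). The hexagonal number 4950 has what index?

50

Set n(2n−1) = 4950, giving 2n² − n − 4950 = 0.
So n = (1 + 199) / 4 = 200/4 = 50.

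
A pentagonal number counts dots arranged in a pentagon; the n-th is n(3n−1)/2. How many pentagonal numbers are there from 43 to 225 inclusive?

7

The n-th pentagonal number is n(3n−1)/2.
Smallest index with value ≥ 43: n = 6 (giving 51).
Largest index with value ≤ 225: n = 12 (giving 210).
Indices 6 through 12: 7 terms.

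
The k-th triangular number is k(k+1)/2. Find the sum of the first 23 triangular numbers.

2300

Σ i(i+1)/2 = (Σi² + Σi) / 2 over i = 1..23.
Σi = 276 and Σi² = 4324.
(1·4324 + 1·276) / 2 = 4600/2 = 2300.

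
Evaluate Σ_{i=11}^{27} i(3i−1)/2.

Σ i(3i−1)/2 = (3Σi² − Σi) / 2 over i = 11..27.
Σi = 378 − 55 = 323 and Σi² = 6930 − 385 = 6545.
(3·6545 − 1·323) / 2 = 19312/2 = 9656.

9656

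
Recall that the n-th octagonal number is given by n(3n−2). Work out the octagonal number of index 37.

4033

The 37th octagonal number is n(3n−2) with n = 37.
37·(3·37 − 2) = 37·109 = 4033.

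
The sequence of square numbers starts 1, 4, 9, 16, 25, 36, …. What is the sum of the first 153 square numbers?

Σ_{i=1}^{153} i² = 153·154·307/6 = 1205589.

1205589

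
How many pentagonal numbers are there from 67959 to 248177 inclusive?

The n-th pentagonal number is n(3n−1)/2.
Smallest index with value ≥ 67959: n = 214 (giving 68587).
Largest index with value ≤ 248177: n = 406 (giving 247051).
Indices 214 through 406: 193 terms.

193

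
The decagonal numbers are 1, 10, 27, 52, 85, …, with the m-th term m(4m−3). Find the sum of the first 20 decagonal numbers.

10850

Σ i(4i−3) = 4Σi² − 3Σi over i = 1..20.
Σi = 210 and Σi² = 2870.
4·2870 − 3·210 = 10850.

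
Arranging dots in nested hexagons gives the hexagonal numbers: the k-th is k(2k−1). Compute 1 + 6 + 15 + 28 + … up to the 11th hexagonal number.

946

Σ i(2i−1) = 2Σi² − Σi over i = 1..11.
Σi = 66 and Σi² = 506.
2·506 − 1·66 = 946.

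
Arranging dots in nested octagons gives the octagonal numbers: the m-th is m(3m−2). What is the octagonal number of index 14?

The 14th octagonal number is n(3n−2) with n = 14.
14·(3·14 − 2) = 14·40 = 560.

560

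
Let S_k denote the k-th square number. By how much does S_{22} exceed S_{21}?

n² − (n−1)² = 2n − 1, so 22² − 21² = 2·22 − 1 = 43.

43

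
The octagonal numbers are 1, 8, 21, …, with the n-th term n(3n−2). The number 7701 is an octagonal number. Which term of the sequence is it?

Set n(3n−2) = 7701, giving 3n² − 2n − 7701 = 0.
The discriminant is 4 + 12·7701 = 92416, and √92416 = 304.
So n = (2 + 304) / 6 = 306/6 = 51.

51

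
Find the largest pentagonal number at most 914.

Solve n(3n−1)/2 ≤ 914 for integer n.
n = 24 gives 852 ≤ 914, while n = 25 gives 925 > 914; so the answer is 852.

852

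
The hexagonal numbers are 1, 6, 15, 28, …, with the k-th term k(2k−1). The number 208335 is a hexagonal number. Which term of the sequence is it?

323

Set n(2n−1) = 208335, giving 2n² − n − 208335 = 0.
The discriminant is 1 + 8·208335 = 1666681, and √1666681 = 1291.
So n = (1 + 1291) / 4 = 1292/4 = 323.
Check: 323·(2·323 − 1) = 208335. ✓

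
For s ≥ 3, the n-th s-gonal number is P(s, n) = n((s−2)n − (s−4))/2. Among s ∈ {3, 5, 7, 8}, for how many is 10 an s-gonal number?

1

s = 3: P(3, 4) = 10. ✓
s = 5: P(5, 2) = 5 and P(5, 3) = 12; 10 is not s-gonal.
s = 7: P(7, 2) = 7 and P(7, 3) = 18; 10 is not s-gonal.
s = 8: P(8, 2) = 8 and P(8, 3) = 21; 10 is not s-gonal.
Hits: s ∈ {3} → 1.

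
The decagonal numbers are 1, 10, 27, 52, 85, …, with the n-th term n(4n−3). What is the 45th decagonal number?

7965

The 45th decagonal number is n(4n−3) with n = 45.
45·(4·45 − 3) = 45·177 = 7965.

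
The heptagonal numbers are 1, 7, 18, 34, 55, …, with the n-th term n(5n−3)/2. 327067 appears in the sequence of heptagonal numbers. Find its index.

362

Set n(5n−3)/2 = 327067, giving 5n² − 3n − 654134 = 0.
The discriminant is 9 + 40·327067 = 13082689, and √13082689 = 3617.
So n = (3 + 3617) / 10 = 3620/10 = 362.
Check: 362·(5·362 − 3)/2 = 327067. ✓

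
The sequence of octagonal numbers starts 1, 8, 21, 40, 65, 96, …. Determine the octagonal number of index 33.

3201

The 33rd octagonal number is n(3n−2) with n = 33.
33·(3·33 − 2) = 33·97 = 3201.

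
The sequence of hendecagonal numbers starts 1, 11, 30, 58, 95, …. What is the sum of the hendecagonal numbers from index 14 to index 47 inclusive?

153425

Σ i(9i−7)/2 = (9Σi² − 7Σi) / 2 over i = 14..47.
Σi = 1128 − 91 = 1037 and Σi² = 35720 − 819 = 34901.
(9·34901 − 7·1037) / 2 = 306850/2 = 153425.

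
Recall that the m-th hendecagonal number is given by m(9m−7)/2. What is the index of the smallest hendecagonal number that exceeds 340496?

276

Solve n(9n−7)/2 > 340496 for integer n.
The largest n with value ≤ 340496 is 275 (since 339350 ≤ 340496 < 341826), so the first above is n = 276, value 341826.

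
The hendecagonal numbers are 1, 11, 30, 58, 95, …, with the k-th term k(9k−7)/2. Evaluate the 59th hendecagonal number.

The 59th hendecagonal number is n(9n−7)/2 with n = 59.
59·(9·59 − 7)/2 = 59·524/2 = 59·262 = 15458.

15458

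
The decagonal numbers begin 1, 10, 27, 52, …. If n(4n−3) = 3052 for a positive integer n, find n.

28

Set n(4n−3) = 3052, giving 4n² − 3n − 3052 = 0.
The discriminant is 9 + 16·3052 = 48841, and √48841 = 221.
So n = (3 + 221) / 8 = 224/8 = 28.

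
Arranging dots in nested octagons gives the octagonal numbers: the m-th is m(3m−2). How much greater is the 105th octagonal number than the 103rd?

1244

105·(3·105 − 2) = 32865 and 103·(3·103 − 2) = 31621.
Difference: 32865 − 31621 = 1244.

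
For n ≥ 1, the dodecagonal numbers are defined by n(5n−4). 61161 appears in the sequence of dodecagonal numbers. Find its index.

Set n(5n−4) = 61161, giving 5n² − 4n − 61161 = 0.
The discriminant is 16 + 20·61161 = 1223236, and √1223236 = 1106.
So n = (4 + 1106) / 10 = 1110/10 = 111.

111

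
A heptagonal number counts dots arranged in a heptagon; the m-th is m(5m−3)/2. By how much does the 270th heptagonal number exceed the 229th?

51086

270·(5·270 − 3)/2 = 181845 and 229·(5·229 − 3)/2 = 130759.
Difference: 181845 − 130759 = 51086.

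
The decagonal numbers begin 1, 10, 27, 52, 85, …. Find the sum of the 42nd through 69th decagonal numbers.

Σ i(4i−3) = 4Σi² − 3Σi over i = 42..69.
Σi = 2415 − 861 = 1554 and Σi² = 111895 − 23821 = 88074.
4·88074 − 3·1554 = 347634.

347634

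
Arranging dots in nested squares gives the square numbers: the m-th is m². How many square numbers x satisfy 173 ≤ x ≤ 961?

The n-th square number is n².
Smallest index with value ≥ 173: n = 14 (giving 196).
Largest index with value ≤ 961: n = 31 (giving 961).
Indices 14 through 31: 18 terms.

18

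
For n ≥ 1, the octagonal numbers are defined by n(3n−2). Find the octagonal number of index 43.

5461

The 43rd octagonal number is n(3n−2) with n = 43.
43·(3·43 − 2) = 43·127 = 5461.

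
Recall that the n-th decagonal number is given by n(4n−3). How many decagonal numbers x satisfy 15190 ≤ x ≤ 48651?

The n-th decagonal number is n(4n−3).
Smallest index with value ≥ 15190: n = 62 (giving 15190).
Largest index with value ≤ 48651: n = 110 (giving 48070).
Indices 62 through 110: 49 terms.

49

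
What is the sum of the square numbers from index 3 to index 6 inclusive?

Σ_{i=3}^{6} i² = 91 − 5 = 86.

86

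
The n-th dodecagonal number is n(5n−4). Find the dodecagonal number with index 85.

35785

85·(5·85 − 4) = 85·421 = 35785.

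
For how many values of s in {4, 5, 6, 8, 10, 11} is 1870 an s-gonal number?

s = 4: P(4, 43) = 1849 and P(4, 44) = 1936; 1870 is not s-gonal.
s = 5: P(5, 35) = 1820 and P(5, 36) = 1926; 1870 is not s-gonal.
s = 6: P(6, 30) = 1770 and P(6, 31) = 1891; 1870 is not s-gonal.
s = 8: P(8, 25) = 1825 and P(8, 26) = 1976; 1870 is not s-gonal.
s = 10: P(10, 22) = 1870. ✓
s = 11: P(11, 20) = 1730 and P(11, 21) = 1911; 1870 is not s-gonal.
Hits: s ∈ {10} → 1.

1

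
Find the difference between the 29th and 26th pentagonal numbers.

29·(3·29 − 1)/2 = 1247 and 26·(3·26 − 1)/2 = 1001.
Difference: 1247 − 1001 = 246.

246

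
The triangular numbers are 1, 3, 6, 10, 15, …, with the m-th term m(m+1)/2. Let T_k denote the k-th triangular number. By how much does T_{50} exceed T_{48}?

50·51/2 = 1275 and 48·49/2 = 1176.
Difference: 1275 − 1176 = 99.

99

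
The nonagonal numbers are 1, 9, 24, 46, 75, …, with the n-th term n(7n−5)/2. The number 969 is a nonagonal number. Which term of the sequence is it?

Set n(7n−5)/2 = 969, giving 7n² − 5n − 1938 = 0.
The discriminant is 25 + 56·969 = 54289, and √54289 = 233.
So n = (5 + 233) / 14 = 238/14 = 17.

17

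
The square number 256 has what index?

We need n² = 256, so n = √256 = 16.
Check: 16² = 256. ✓

16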